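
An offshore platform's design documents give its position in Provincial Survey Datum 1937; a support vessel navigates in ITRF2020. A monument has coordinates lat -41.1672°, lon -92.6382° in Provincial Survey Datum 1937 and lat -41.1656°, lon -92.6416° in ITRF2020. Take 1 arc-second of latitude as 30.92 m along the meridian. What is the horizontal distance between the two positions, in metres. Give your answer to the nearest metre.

Δφ = -41.1656° − -41.1672° = +0.0016°; Δλ = -92.6416° − -92.6382° = -0.0034°.
1° of latitude = 3600 × 30.92 = 111312 m.
ΔN = Δφ × 111312 = 178.1 m; ΔE = Δλ × 111312 × cos(-41.1672°) = -0.0034 × 111312 × 0.752792 = -284.9 m.
Distance = √(ΔE² + ΔN²) = √((-284.9)² + 178.1²) = 336.0 m.

336 m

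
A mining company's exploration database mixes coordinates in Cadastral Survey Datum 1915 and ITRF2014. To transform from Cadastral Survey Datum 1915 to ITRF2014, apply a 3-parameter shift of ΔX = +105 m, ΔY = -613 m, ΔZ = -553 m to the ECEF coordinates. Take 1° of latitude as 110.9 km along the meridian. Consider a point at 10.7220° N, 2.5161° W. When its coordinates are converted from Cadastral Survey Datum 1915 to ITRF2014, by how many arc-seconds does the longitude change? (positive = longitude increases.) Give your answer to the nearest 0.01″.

Δλ = -20.08″

sin φ = 0.186044, cos φ = 0.982541, sin λ = -0.043900, cos λ = 0.999036.
East component: ΔE = −sin λ·ΔX + cos λ·ΔY = −(-0.043900)(105) + (0.999036)(-613) = -607.80 m.
1° of latitude spans 110900 m; at latitude φ, 1° of longitude spans that × cos φ = 108963.8 m, so Δλ = -607.80 / 108963.8 × 3600 = -20.081″.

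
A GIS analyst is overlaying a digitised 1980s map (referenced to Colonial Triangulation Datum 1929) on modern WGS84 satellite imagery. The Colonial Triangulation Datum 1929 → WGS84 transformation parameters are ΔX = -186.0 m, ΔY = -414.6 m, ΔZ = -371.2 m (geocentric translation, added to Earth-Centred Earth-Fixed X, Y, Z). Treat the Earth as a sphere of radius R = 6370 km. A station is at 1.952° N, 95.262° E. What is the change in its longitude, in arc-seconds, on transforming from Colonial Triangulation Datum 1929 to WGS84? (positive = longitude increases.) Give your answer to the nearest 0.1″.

sin φ = 0.034062, cos φ = 0.999420, sin λ = 0.995786, cos λ = -0.091710.
East component: ΔE = −sin λ·ΔX + cos λ·ΔY = −(0.995786)(-186.0) + (-0.091710)(-414.6) = 223.24 m.
1° of latitude spans πR/180 = 111177 m; at latitude φ, 1° of longitude spans that × cos φ = 111113.0 m, so Δλ = 223.24 / 111113.0 × 3600 = 7.233″.

Δλ = 7.2″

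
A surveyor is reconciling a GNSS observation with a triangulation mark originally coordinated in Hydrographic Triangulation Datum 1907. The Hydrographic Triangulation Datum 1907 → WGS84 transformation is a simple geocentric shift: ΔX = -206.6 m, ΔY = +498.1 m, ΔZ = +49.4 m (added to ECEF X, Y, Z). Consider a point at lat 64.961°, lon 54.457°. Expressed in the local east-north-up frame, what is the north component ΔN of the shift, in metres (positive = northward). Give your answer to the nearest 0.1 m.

ΔN = -237.5 m

At φ = 64.961°, λ = 54.457°: sin φ = 0.906020, cos φ = 0.423235, sin λ = 0.813679, cos λ = 0.581314.
ΔN = −sin φ cos λ·ΔX − sin φ sin λ·ΔY + cos φ·ΔZ = −(0.906020)(0.581314)(-206.6) − (0.906020)(0.813679)(498.1) + (0.423235)(49.4) = -237.48 m.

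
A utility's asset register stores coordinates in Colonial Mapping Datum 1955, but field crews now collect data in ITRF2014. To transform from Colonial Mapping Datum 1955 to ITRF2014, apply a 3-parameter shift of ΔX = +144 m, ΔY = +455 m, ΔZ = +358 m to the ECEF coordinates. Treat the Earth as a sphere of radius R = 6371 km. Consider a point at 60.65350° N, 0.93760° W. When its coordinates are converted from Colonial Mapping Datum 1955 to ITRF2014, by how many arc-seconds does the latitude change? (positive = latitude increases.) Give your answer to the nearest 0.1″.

Δφ = 1.8″

sin φ = 0.871672, cos φ = 0.490090, sin λ = -0.016363, cos λ = 0.999866.
North component: ΔN = −sin φ cos λ·ΔX − sin φ sin λ·ΔY + cos φ·ΔZ = −(0.871672)(0.999866)(144) − (0.871672)(-0.016363)(455) + (0.490090)(358) = 56.44 m.
1° of latitude spans πR/180 = 111195 m, so Δφ = 56.44 / 111195 × 3600 = 1.827″.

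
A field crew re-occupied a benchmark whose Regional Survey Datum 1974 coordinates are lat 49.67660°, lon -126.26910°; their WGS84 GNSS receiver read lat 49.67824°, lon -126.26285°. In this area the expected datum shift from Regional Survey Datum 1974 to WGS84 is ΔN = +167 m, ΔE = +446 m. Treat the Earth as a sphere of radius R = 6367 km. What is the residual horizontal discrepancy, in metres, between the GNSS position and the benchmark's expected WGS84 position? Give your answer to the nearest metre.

Observed coordinate differences: Δφ = +0.00164°, Δλ = +0.00625°.
Converting to metres (1° lat = 111125 m, cos φ = 0.647101): observed ΔN = 182.2 m, observed ΔE = 449.4 m.
Subtracting the expected shift leaves a residual of 182.2 − (167) = 15.2 m north and 449.4 − (446) = 3.4 m east.
Residual distance = √(15.2² + 3.4²) = 15.6 m.

16 m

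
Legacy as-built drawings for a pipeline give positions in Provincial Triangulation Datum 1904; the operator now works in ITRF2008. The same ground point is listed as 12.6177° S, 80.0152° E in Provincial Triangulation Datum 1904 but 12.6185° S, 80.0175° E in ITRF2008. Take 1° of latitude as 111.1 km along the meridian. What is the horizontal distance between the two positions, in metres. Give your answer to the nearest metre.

265 m

Δφ = -12.6185° − -12.6177° = -0.0008°; Δλ = 80.0175° − 80.0152° = +0.0023°.
ΔN = Δφ × 111100 = -88.9 m; ΔE = Δλ × 111100 × cos(-12.6177°) = +0.0023 × 111100 × 0.975849 = 249.4 m.
Distance = √(ΔE² + ΔN²) = √(249.4² + (-88.9)²) = 264.7 m.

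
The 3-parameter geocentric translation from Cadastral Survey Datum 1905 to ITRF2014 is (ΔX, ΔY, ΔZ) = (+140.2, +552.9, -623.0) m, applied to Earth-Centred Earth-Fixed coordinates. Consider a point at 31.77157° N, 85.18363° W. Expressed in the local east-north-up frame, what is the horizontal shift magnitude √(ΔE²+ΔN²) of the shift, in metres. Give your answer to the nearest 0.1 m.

308.3 m

At φ = 31.77157°, λ = -85.18363°: sin φ = 0.526534, cos φ = 0.850154, sin λ = -0.996469, cos λ = 0.083963.
ΔE = −sin λ·ΔX + cos λ·ΔY = −(-0.996469)·(140.2) + (0.083963)·(552.9) = 186.13 m.
ΔN = −sin φ cos λ·ΔX − sin φ sin λ·ΔY + cos φ·ΔZ = −(0.526534)(0.083963)(140.2) − (0.526534)(-0.996469)(552.9) + (0.850154)(-623.0) = -245.75 m.
Horizontal magnitude = √(ΔE² + ΔN²) = √(186.13² + (-245.75)²) = 308.28 m.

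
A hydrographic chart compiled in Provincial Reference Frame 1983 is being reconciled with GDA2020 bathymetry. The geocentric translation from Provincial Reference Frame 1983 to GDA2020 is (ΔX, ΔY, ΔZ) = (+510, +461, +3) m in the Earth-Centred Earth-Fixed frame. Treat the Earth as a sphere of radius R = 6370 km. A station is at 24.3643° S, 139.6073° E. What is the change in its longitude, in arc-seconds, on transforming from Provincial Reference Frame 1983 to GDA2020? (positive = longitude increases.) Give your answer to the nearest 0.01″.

Δλ = -24.23″

sin φ = -0.412537, cos φ = 0.910941, sin λ = 0.648023, cos λ = -0.761621.
East component: ΔE = −sin λ·ΔX + cos λ·ΔY = −(0.648023)(510) + (-0.761621)(461) = -681.60 m.
1° of latitude spans πR/180 = 111177 m; at latitude φ, 1° of longitude spans that × cos φ = 101276.1 m, so Δλ = -681.60 / 101276.1 × 3600 = -24.228″.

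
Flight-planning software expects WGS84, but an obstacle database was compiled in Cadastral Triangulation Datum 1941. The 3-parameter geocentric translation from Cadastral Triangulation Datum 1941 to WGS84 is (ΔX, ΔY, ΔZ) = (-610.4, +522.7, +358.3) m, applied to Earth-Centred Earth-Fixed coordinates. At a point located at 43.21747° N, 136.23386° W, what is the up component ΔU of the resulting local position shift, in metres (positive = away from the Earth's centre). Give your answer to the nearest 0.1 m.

ΔU = 303.1 m

At φ = 43.21747°, λ = -136.23386°: sin φ = 0.684769, cos φ = 0.728760, sin λ = -0.691717, cos λ = -0.722169.
ΔU = cos φ cos λ·ΔX + cos φ sin λ·ΔY + sin φ·ΔZ = (0.728760)(-0.722169)(-610.4) + (0.728760)(-0.691717)(522.7) + (0.684769)(358.3) = 303.11 m.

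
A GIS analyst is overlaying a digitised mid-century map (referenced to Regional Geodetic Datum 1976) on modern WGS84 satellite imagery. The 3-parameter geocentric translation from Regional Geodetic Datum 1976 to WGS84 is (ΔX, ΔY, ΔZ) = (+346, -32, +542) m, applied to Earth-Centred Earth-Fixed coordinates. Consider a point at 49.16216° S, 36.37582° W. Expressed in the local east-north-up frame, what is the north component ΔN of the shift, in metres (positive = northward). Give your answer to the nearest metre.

At φ = -49.16216°, λ = -36.37582°: sin φ = -0.756563, cos φ = 0.653920, sin λ = -0.593079, cos λ = 0.805144.
ΔN = −sin φ cos λ·ΔX − sin φ sin λ·ΔY + cos φ·ΔZ = −(-0.756563)(0.805144)(346) − (-0.756563)(-0.593079)(-32) + (0.653920)(542) = 579.55 m.

ΔN = 580 m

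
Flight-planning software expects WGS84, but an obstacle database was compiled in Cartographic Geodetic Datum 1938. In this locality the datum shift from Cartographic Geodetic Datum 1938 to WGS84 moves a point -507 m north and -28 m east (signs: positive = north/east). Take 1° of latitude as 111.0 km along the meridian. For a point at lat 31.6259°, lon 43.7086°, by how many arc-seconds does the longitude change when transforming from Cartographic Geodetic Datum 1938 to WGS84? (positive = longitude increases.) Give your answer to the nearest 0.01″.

At latitude 31.6259°, cos φ = 0.851490.
1° of longitude at this latitude = 111.0 × cos φ = 94.52 km, so Δλ = -28.0 / 94515.4 = -0.0002962° = -1.066″.

Δλ = -1.07″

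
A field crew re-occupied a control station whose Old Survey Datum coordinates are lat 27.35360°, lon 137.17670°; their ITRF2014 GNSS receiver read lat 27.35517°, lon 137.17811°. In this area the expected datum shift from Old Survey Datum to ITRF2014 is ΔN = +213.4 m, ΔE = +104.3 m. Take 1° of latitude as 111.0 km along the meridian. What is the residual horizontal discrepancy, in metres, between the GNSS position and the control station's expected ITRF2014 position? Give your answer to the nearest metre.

Observed coordinate differences: Δφ = +0.00157°, Δλ = +0.00141°.
Converting to metres (1° lat = 111000 m, cos φ = 0.888188): observed ΔN = 174.3 m, observed ΔE = 139.0 m.
Subtracting the expected shift leaves a residual of 174.3 − (213.4) = -39.1 m north and 139.0 − (104.3) = 34.7 m east.
Residual distance = √((-39.1)² + 34.7²) = 52.3 m.

52 m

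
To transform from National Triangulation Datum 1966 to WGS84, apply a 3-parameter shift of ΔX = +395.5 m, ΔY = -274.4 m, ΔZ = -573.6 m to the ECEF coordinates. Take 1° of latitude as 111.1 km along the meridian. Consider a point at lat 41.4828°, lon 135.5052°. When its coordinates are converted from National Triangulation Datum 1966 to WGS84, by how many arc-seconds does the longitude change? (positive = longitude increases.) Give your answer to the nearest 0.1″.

Δλ = -3.5″

sin φ = 0.662395, cos φ = 0.749155, sin λ = 0.700845, cos λ = -0.713314.
East component: ΔE = −sin λ·ΔX + cos λ·ΔY = −(0.700845)(395.5) + (-0.713314)(-274.4) = -81.45 m.
1° of latitude spans 111100 m; at latitude φ, 1° of longitude spans that × cos φ = 83231.1 m, so Δλ = -81.45 / 83231.1 × 3600 = -3.523″.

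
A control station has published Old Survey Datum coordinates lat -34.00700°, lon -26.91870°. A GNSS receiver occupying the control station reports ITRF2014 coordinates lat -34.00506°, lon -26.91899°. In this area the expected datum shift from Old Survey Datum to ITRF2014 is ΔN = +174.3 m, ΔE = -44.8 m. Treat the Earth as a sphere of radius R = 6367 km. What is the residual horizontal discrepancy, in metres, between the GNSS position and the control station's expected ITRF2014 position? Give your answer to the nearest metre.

45 m

Observed coordinate differences: Δφ = +0.00194°, Δλ = -0.00029°.
Converting to metres (1° lat = 111125 m, cos φ = 0.828969): observed ΔN = 215.6 m, observed ΔE = -26.7 m.
Subtracting the expected shift leaves a residual of 215.6 − (174.3) = 41.3 m north and -26.7 − (-44.8) = 18.1 m east.
Residual distance = √(41.3² + 18.1²) = 45.1 m.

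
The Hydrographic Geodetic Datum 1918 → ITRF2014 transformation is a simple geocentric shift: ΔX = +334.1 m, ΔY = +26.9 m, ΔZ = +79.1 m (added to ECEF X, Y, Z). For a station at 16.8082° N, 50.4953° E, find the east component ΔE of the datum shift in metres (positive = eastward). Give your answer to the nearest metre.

ΔE = -241 m

At φ = 16.8082°, λ = 50.4953°: sin φ = 0.289169, cos φ = 0.957278, sin λ = 0.771572, cos λ = 0.636142.
ΔE = −sin λ·ΔX + cos λ·ΔY = −(0.771572)·(334.1) + (0.636142)·(26.9) = -240.67 m.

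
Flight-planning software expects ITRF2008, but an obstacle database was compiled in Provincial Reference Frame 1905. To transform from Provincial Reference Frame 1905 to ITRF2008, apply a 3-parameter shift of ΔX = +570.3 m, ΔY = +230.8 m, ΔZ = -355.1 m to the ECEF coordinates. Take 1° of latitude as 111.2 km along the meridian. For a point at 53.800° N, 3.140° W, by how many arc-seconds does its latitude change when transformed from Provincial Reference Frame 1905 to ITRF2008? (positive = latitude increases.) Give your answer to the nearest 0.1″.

Δφ = -21.3″

sin φ = 0.806960, cos φ = 0.590606, sin λ = -0.054776, cos λ = 0.998499.
North component: ΔN = −sin φ cos λ·ΔX − sin φ sin λ·ΔY + cos φ·ΔZ = −(0.806960)(0.998499)(570.3) − (0.806960)(-0.054776)(230.8) + (0.590606)(-355.1) = -659.04 m.
1° of latitude spans 111200 m, so Δφ = -659.04 / 111200 × 3600 = -21.336″.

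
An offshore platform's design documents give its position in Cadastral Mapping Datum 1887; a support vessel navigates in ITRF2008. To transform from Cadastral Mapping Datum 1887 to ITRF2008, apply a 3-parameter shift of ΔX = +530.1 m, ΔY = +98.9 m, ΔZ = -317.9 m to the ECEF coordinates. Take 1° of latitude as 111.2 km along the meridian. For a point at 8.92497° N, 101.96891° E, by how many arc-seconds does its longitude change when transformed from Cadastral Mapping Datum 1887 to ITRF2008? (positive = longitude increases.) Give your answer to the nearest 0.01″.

Δλ = -17.67″

sin φ = 0.155141, cos φ = 0.987892, sin λ = 0.978260, cos λ = -0.207381.
East component: ΔE = −sin λ·ΔX + cos λ·ΔY = −(0.978260)(530.1) + (-0.207381)(98.9) = -539.09 m.
1° of latitude spans 111200 m; at latitude φ, 1° of longitude spans that × cos φ = 109853.6 m, so Δλ = -539.09 / 109853.6 × 3600 = -17.666″.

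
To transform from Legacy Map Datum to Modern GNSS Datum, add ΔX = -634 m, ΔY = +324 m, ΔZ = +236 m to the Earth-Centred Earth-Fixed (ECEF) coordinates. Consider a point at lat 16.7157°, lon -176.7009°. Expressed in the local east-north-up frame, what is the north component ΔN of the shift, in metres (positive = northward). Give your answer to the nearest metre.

ΔN = 49 m

At φ = 16.7157°, λ = -176.7009°: sin φ = 0.287623, cos φ = 0.957744, sin λ = -0.057548, cos λ = -0.998343.
ΔN = −sin φ cos λ·ΔX − sin φ sin λ·ΔY + cos φ·ΔZ = −(0.287623)(-0.998343)(-634) − (0.287623)(-0.057548)(324) + (0.957744)(236) = 49.34 m.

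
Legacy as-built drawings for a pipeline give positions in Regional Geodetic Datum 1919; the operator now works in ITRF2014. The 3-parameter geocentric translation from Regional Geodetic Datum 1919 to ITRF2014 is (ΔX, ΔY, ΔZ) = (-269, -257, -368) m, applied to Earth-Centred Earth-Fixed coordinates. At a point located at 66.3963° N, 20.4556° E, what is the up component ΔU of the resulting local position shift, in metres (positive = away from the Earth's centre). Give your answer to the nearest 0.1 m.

At φ = 66.3963°, λ = 20.4556°: sin φ = 0.916337, cos φ = 0.400408, sin λ = 0.349481, cos λ = 0.936943.
ΔU = cos φ cos λ·ΔX + cos φ sin λ·ΔY + sin φ·ΔZ = (0.400408)(0.936943)(-269) + (0.400408)(0.349481)(-257) + (0.916337)(-368) = -474.09 m.

ΔU = -474.1 m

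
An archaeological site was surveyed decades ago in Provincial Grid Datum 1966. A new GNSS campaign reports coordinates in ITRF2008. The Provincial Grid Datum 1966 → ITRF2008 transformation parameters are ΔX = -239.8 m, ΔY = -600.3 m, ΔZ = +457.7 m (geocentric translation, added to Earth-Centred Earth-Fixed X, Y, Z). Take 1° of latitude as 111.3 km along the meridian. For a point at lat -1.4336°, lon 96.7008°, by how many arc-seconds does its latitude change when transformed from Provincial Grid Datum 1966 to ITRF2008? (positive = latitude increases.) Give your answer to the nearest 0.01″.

Δφ = 14.34″

sin φ = -0.025018, cos φ = 0.999687, sin λ = 0.993169, cos λ = -0.116685.
North component: ΔN = −sin φ cos λ·ΔX − sin φ sin λ·ΔY + cos φ·ΔZ = −(-0.025018)(-0.116685)(-239.8) − (-0.025018)(0.993169)(-600.3) + (0.999687)(457.7) = 443.34 m.
1° of latitude spans 111300 m, so Δφ = 443.34 / 111300 × 3600 = 14.340″.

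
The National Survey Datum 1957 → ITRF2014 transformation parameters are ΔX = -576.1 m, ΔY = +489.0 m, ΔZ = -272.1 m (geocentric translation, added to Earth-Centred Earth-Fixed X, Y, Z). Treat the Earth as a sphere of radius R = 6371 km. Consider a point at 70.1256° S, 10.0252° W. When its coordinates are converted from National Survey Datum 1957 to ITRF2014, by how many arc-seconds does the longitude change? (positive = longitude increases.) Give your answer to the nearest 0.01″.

Δλ = 36.31″

sin φ = -0.940440, cos φ = 0.339959, sin λ = -0.174081, cos λ = 0.984731.
East component: ΔE = −sin λ·ΔX + cos λ·ΔY = −(-0.174081)(-576.1) + (0.984731)(489.0) = 381.25 m.
1° of latitude spans πR/180 = 111195 m; at latitude φ, 1° of longitude spans that × cos φ = 37801.8 m, so Δλ = 381.25 / 37801.8 × 3600 = 36.307″.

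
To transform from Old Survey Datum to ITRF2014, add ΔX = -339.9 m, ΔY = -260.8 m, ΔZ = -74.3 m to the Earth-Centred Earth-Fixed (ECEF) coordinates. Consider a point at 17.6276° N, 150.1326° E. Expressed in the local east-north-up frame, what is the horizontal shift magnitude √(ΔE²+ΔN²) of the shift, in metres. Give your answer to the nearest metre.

The local east axis at (φ, λ) is (−sin λ, cos λ, 0), so ΔE = −sin(150.1326°)·(-339.9) + cos(150.1326°)·(-260.8) = 395.43 m.
The local north axis is (−sin φ cos λ, −sin φ sin λ, cos φ), giving ΔN = -89.260 + 39.331 − 70.811 = -120.74 m.
Horizontal magnitude = √(ΔE² + ΔN²) = √(395.43² + (-120.74)²) = 413.45 m.

413 m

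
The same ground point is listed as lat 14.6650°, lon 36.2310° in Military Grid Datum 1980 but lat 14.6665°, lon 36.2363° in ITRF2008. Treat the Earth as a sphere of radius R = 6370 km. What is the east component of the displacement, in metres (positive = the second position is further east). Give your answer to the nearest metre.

Δφ = 14.6665° − 14.6650° = +0.0015°; Δλ = 36.2363° − 36.2310° = +0.0053°.
1° along a meridian = πR/180 = 111177 m.
ΔN = Δφ × 111177 = 166.8 m; ΔE = Δλ × 111177 × cos(14.6650°) = +0.0053 × 111177 × 0.967423 = 570.0 m.

ΔE = 570 m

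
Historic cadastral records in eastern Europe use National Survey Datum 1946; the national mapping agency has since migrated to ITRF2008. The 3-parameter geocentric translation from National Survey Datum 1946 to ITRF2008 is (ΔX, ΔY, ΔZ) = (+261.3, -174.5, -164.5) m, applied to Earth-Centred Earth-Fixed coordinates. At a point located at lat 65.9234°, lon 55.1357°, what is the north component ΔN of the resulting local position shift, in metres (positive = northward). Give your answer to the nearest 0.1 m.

ΔN = -72.8 m

The local north axis is (−sin φ cos λ, −sin φ sin λ, cos φ), giving ΔN = -136.373 + 130.722 − 67.109 = -72.76 m.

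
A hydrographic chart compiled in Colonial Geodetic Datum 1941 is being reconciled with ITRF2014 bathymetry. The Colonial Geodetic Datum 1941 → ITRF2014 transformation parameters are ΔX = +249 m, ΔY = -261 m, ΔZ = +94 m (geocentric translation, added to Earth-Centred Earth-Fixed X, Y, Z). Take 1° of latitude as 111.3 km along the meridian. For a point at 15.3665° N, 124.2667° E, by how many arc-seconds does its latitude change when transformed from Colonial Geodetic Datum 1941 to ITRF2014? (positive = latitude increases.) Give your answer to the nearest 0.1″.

sin φ = 0.264992, cos φ = 0.964251, sin λ = 0.826426, cos λ = -0.563046.
North component: ΔN = −sin φ cos λ·ΔX − sin φ sin λ·ΔY + cos φ·ΔZ = −(0.264992)(-0.563046)(249) − (0.264992)(0.826426)(-261) + (0.964251)(94) = 184.95 m.
1° of latitude spans 111300 m, so Δφ = 184.95 / 111300 × 3600 = 5.982″.

Δφ = 6.0″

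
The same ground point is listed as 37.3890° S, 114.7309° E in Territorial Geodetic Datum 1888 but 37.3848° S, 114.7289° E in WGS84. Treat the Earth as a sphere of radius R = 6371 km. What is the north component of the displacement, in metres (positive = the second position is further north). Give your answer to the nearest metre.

Δφ = -37.3848° − -37.3890° = +0.0042°; Δλ = 114.7289° − 114.7309° = -0.0020°.
1° along a meridian = πR/180 = 111195 m.
ΔN = Δφ × 111195 = 467.0 m; ΔE = Δλ × 111195 × cos(-37.3890°) = -0.0020 × 111195 × 0.794531 = -176.7 m.

ΔN = 467 m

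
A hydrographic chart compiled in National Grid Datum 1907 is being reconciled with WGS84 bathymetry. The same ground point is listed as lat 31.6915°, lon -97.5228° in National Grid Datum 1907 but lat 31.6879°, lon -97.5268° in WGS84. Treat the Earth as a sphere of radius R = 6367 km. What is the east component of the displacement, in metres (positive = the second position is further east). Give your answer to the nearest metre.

ΔE = -378 m

Δφ = 31.6879° − 31.6915° = -0.0036°; Δλ = -97.5268° − -97.5228° = -0.0040°.
1° along a meridian = πR/180 = 111125 m.
ΔN = Δφ × 111125 = -400.1 m; ΔE = Δλ × 111125 × cos(31.6915°) = -0.0040 × 111125 × 0.850889 = -378.2 m.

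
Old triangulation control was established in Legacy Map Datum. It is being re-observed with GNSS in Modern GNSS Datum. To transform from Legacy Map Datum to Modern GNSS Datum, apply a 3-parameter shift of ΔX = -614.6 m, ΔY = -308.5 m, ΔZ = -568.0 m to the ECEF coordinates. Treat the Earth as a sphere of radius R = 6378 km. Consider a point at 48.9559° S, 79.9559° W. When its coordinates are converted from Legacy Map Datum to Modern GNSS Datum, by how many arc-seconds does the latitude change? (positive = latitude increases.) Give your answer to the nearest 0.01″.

sin φ = -0.754204, cos φ = 0.656640, sin λ = -0.984674, cos λ = 0.174406.
North component: ΔN = −sin φ cos λ·ΔX − sin φ sin λ·ΔY + cos φ·ΔZ = −(-0.754204)(0.174406)(-614.6) − (-0.754204)(-0.984674)(-308.5) + (0.656640)(-568.0) = -224.71 m.
1° of latitude spans πR/180 = 111317 m, so Δφ = -224.71 / 111317 × 3600 = -7.267″.

Δφ = -7.27″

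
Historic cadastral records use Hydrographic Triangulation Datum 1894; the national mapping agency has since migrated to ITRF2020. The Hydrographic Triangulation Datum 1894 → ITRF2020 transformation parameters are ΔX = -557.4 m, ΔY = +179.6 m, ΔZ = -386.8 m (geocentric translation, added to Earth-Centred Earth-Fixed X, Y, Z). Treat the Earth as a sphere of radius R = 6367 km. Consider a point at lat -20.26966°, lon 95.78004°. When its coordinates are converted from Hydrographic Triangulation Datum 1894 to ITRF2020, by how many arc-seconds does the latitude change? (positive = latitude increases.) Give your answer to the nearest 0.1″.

sin φ = -0.346439, cos φ = 0.938073, sin λ = 0.994916, cos λ = -0.100710.
North component: ΔN = −sin φ cos λ·ΔX − sin φ sin λ·ΔY + cos φ·ΔZ = −(-0.346439)(-0.100710)(-557.4) − (-0.346439)(0.994916)(179.6) + (0.938073)(-386.8) = -281.49 m.
1° of latitude spans πR/180 = 111125 m, so Δφ = -281.49 / 111125 × 3600 = -9.119″.

Δφ = -9.1″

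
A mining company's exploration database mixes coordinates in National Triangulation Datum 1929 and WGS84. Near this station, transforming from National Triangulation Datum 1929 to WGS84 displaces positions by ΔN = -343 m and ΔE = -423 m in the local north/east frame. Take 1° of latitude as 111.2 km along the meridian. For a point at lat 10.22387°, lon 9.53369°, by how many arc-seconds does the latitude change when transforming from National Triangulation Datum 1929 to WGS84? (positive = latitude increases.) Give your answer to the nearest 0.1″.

Δφ = -11.1″

1° of latitude = 111.2 km, so Δφ = -343.0 / 111200 = -0.0030845° = -11.104″.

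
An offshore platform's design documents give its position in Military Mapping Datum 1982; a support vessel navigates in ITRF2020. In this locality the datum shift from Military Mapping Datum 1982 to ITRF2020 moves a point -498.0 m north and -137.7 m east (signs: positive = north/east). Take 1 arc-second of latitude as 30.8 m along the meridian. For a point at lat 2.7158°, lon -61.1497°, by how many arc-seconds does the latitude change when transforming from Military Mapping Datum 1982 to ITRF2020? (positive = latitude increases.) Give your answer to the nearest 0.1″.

1″ of latitude = 30.80 m, so Δφ = -498.0 / 30.80 = -16.169″.

Δφ = -16.2″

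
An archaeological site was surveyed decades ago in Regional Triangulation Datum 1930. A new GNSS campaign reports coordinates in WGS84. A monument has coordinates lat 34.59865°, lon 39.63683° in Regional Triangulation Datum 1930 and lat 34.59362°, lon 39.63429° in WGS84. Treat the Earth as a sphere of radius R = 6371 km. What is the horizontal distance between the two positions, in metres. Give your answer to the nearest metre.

606 m

Δφ = 34.59362° − 34.59865° = -0.00503°; Δλ = 39.63429° − 39.63683° = -0.00254°.
1° along a meridian = πR/180 = 111195 m.
ΔN = Δφ × 111195 = -559.3 m; ΔE = Δλ × 111195 × cos(34.59865°) = -0.00254 × 111195 × 0.823150 = -232.5 m.
Distance = √(ΔE² + ΔN²) = √((-232.5)² + (-559.3)²) = 605.7 m.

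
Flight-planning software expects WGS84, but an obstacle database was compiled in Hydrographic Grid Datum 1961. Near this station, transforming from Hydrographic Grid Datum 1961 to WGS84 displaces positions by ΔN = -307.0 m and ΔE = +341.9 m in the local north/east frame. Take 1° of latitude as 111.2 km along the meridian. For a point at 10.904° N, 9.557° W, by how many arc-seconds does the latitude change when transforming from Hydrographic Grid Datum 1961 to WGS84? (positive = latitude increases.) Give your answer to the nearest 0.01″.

1° of latitude = 111.2 km, so Δφ = -307.0 / 111200 = -0.0027608° = -9.939″.

Δφ = -9.94″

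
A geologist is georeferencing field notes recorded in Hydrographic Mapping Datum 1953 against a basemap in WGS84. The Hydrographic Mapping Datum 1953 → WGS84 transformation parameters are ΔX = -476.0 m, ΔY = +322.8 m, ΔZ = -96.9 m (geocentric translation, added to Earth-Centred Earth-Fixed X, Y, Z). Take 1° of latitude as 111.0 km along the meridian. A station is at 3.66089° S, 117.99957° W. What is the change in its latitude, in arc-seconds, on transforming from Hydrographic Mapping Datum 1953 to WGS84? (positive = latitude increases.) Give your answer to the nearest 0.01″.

sin φ = -0.063851, cos φ = 0.997959, sin λ = -0.882951, cos λ = -0.469465.
North component: ΔN = −sin φ cos λ·ΔX − sin φ sin λ·ΔY + cos φ·ΔZ = −(-0.063851)(-0.469465)(-476.0) − (-0.063851)(-0.882951)(322.8) + (0.997959)(-96.9) = -100.63 m.
1° of latitude spans 111000 m, so Δφ = -100.63 / 111000 × 3600 = -3.264″.

Δφ = -3.26″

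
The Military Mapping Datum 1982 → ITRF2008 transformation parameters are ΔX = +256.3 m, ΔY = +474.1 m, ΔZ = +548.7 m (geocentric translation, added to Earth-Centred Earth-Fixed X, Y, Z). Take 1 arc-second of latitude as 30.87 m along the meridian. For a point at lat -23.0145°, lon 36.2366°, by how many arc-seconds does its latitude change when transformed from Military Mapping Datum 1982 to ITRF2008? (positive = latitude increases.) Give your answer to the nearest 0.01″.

Δφ = 22.53″

sin φ = -0.390964, cos φ = 0.920406, sin λ = 0.591121, cos λ = 0.806583.
North component: ΔN = −sin φ cos λ·ΔX − sin φ sin λ·ΔY + cos φ·ΔZ = −(-0.390964)(0.806583)(256.3) − (-0.390964)(0.591121)(474.1) + (0.920406)(548.7) = 695.42 m.
1° of latitude spans 3600 × 30.87 = 111132 m, so Δφ = 695.42 / 111132 × 3600 = 22.527″.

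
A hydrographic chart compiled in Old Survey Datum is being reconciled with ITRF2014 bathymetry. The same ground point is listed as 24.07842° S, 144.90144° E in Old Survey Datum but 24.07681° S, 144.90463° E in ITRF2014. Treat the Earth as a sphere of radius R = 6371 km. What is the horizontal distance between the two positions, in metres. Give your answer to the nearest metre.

Δφ = -24.07681° − -24.07842° = +0.00161°; Δλ = 144.90463° − 144.90144° = +0.00319°.
1° along a meridian = πR/180 = 111195 m.
ΔN = Δφ × 111195 = 179.0 m; ΔE = Δλ × 111195 × cos(-24.07842°) = +0.00319 × 111195 × 0.912988 = 323.8 m.
Distance = √(ΔE² + ΔN²) = √(323.8² + 179.0²) = 370.0 m.

370 m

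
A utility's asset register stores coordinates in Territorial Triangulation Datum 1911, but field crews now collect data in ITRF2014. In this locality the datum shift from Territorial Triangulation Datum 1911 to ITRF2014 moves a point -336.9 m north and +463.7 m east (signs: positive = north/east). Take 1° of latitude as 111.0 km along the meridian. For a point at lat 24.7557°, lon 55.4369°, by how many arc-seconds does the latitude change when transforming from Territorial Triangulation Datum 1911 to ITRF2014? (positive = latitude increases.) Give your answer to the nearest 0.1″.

Δφ = -10.9″

1° of latitude = 111.0 km, so Δφ = -336.9 / 111000 = -0.0030351° = -10.926″.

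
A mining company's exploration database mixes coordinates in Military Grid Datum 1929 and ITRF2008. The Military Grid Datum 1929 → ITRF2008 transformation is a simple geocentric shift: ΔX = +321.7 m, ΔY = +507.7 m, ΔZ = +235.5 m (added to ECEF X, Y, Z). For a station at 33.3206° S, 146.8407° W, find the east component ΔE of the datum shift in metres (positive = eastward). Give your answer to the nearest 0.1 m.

The local east axis at (φ, λ) is (−sin λ, cos λ, 0), so ΔE = −sin(-146.8407°)·321.7 + cos(-146.8407°)·507.7 = -249.06 m.

ΔE = -249.1 m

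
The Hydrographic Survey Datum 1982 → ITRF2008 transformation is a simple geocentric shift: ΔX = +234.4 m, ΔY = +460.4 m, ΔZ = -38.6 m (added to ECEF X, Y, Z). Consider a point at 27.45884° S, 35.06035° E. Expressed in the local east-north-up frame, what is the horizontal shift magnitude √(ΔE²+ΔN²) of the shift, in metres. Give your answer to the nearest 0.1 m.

At φ = -27.45884°, λ = 35.06035°: sin φ = -0.461111, cos φ = 0.887342, sin λ = 0.574439, cos λ = 0.818547.
ΔE = −sin λ·ΔX + cos λ·ΔY = −(0.574439)·(234.4) + (0.818547)·(460.4) = 242.21 m.
ΔN = −sin φ cos λ·ΔX − sin φ sin λ·ΔY + cos φ·ΔZ = −(-0.461111)(0.818547)(234.4) − (-0.461111)(0.574439)(460.4) + (0.887342)(-38.6) = 176.17 m.
Horizontal magnitude = √(ΔE² + ΔN²) = √(242.21² + 176.17²) = 299.50 m.

299.5 m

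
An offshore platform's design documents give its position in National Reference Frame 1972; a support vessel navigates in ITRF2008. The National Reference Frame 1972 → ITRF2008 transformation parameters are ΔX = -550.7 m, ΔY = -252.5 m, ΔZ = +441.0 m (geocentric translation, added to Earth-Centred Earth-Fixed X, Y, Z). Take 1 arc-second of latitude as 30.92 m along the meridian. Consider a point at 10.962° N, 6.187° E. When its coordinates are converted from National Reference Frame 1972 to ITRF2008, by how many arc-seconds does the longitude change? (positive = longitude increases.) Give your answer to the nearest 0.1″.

sin φ = 0.190158, cos φ = 0.981754, sin λ = 0.107774, cos λ = 0.994175.
East component: ΔE = −sin λ·ΔX + cos λ·ΔY = −(0.107774)(-550.7) + (0.994175)(-252.5) = -191.68 m.
1° of latitude spans 3600 × 30.92 = 111312 m; at latitude φ, 1° of longitude spans that × cos φ = 109280.9 m, so Δλ = -191.68 / 109280.9 × 3600 = -6.314″.

Δλ = -6.3″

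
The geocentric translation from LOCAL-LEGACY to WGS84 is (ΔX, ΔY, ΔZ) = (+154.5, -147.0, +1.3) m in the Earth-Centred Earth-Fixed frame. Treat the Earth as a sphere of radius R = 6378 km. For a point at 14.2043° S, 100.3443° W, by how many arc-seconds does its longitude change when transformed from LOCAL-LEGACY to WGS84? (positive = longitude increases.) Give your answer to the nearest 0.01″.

Δλ = 5.95″

sin φ = -0.245380, cos φ = 0.969427, sin λ = -0.983746, cos λ = -0.179563.
East component: ΔE = −sin λ·ΔX + cos λ·ΔY = −(-0.983746)(154.5) + (-0.179563)(-147.0) = 178.38 m.
1° of latitude spans πR/180 = 111317 m; at latitude φ, 1° of longitude spans that × cos φ = 107913.8 m, so Δλ = 178.38 / 107913.8 × 3600 = 5.951″.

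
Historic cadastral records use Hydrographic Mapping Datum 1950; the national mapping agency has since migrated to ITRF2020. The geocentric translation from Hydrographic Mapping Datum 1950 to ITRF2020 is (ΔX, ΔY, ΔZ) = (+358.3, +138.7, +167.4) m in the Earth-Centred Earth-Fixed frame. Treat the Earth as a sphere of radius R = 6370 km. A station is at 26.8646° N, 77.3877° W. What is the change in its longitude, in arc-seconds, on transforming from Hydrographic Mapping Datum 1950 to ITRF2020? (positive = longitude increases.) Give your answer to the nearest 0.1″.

Δλ = 13.8″

sin φ = 0.451884, cos φ = 0.892077, sin λ = -0.975870, cos λ = 0.218353.
East component: ΔE = −sin λ·ΔX + cos λ·ΔY = −(-0.975870)(358.3) + (0.218353)(138.7) = 379.94 m.
1° of latitude spans πR/180 = 111177 m; at latitude φ, 1° of longitude spans that × cos φ = 99178.9 m, so Δλ = 379.94 / 99178.9 × 3600 = 13.791″.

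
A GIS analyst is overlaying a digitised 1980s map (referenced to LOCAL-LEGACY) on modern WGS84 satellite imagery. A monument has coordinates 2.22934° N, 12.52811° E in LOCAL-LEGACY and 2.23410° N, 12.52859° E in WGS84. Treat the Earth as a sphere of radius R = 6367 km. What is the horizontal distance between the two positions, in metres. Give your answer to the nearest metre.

Δφ = 2.23410° − 2.22934° = +0.00476°; Δλ = 12.52859° − 12.52811° = +0.00048°.
1° along a meridian = πR/180 = 111125 m.
ΔN = Δφ × 111125 = 529.0 m; ΔE = Δλ × 111125 × cos(2.22934°) = +0.00048 × 111125 × 0.999243 = 53.3 m.
Distance = √(ΔE² + ΔN²) = √(53.3² + 529.0²) = 531.6 m.

532 m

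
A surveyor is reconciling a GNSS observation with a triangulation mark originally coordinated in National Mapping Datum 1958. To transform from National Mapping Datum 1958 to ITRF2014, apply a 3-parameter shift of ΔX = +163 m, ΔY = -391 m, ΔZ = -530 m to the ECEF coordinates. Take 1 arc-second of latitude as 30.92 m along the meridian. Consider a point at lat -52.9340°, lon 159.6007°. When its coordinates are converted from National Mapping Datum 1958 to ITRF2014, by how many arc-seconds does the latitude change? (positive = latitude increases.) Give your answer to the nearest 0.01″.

Δφ = -17.79″

sin φ = -0.797942, cos φ = 0.602735, sin λ = 0.348561, cos λ = -0.937286.
North component: ΔN = −sin φ cos λ·ΔX − sin φ sin λ·ΔY + cos φ·ΔZ = −(-0.797942)(-0.937286)(163) − (-0.797942)(0.348561)(-391) + (0.602735)(-530) = -550.11 m.
1° of latitude spans 3600 × 30.92 = 111312 m, so Δφ = -550.11 / 111312 × 3600 = -17.791″.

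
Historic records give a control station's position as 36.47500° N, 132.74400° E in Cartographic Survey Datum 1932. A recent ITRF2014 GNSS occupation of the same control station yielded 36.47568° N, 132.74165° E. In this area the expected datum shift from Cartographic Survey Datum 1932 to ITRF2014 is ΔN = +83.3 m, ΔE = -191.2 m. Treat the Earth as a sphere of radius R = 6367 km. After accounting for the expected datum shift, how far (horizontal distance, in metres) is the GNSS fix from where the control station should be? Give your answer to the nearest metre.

Observed coordinate differences: Δφ = +0.00068°, Δλ = -0.00235°.
Converting to metres (1° lat = 111125 m, cos φ = 0.804116): observed ΔN = 75.6 m, observed ΔE = -210.0 m.
Subtracting the expected shift leaves a residual of 75.6 − (83.3) = -7.7 m north and -210.0 − (-191.2) = -18.8 m east.
Residual distance = √((-7.7)² + (-18.8)²) = 20.3 m.

20 m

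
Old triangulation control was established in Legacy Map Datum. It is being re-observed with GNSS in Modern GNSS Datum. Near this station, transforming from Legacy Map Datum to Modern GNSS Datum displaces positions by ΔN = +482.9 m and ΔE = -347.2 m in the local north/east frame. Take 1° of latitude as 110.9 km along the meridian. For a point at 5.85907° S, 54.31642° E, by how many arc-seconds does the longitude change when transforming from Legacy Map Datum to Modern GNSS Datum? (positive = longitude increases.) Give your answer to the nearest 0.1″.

Δλ = -11.3″

At latitude -5.85907°, cos φ = 0.994776.
1° of longitude at this latitude = 110.9 × cos φ = 110.32 km, so Δλ = -347.2 / 110320.7 = -0.0031472° = -11.330″.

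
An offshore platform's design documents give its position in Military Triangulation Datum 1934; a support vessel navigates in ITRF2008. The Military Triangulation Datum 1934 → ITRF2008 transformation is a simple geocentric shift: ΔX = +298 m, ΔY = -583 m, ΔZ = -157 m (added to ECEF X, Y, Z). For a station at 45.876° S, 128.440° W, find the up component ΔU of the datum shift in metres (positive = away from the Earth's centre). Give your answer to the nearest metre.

ΔU = 302 m

The local up (radial) axis is (cos φ cos λ, cos φ sin λ, sin φ), giving ΔU = -128.984 + 317.919 + 112.700 = 301.64 m.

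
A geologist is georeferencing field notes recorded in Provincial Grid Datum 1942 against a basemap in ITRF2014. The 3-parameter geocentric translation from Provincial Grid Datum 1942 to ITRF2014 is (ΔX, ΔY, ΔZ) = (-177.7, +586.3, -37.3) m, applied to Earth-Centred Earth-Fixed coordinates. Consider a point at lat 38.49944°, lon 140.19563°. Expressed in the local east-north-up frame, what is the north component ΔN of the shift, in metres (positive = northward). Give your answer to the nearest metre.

ΔN = -348 m

The local north axis is (−sin φ cos λ, −sin φ sin λ, cos φ), giving ΔN = -84.982 − 233.646 − 29.192 = -347.82 m.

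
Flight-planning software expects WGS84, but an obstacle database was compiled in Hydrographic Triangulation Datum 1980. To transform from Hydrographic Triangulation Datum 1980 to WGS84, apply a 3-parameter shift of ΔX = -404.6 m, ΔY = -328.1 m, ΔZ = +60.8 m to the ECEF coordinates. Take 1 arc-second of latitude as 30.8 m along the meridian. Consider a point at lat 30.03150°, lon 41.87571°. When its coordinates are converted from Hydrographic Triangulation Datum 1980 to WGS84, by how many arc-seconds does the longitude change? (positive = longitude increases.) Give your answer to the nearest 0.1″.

sin φ = 0.500476, cos φ = 0.865750, sin λ = 0.667517, cos λ = 0.744595.
East component: ΔE = −sin λ·ΔX + cos λ·ΔY = −(0.667517)(-404.6) + (0.744595)(-328.1) = 25.78 m.
1° of latitude spans 3600 × 30.80 = 110880 m; at latitude φ, 1° of longitude spans that × cos φ = 95994.4 m, so Δλ = 25.78 / 95994.4 × 3600 = 0.967″.

Δλ = 1.0″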